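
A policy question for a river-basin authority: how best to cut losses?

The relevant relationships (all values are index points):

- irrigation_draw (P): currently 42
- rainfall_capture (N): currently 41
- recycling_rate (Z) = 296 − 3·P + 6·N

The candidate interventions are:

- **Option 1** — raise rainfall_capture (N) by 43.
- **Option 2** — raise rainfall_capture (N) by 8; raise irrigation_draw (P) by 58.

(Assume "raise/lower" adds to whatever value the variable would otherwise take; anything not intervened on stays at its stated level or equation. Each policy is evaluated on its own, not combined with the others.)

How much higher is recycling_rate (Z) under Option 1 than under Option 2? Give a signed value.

384

Option 1 (N + 43):
  P = 42
  N = 41 + 43 = 84
  Z = 296 − 3·42 + 6·84 = 674
Option 2 (N + 8, P + 58):
  P = 42 + 58 = 100
  N = 41 + 8 = 49
  Z = 296 − 3·100 + 6·49 = 290
Z: 674 − 290 = 384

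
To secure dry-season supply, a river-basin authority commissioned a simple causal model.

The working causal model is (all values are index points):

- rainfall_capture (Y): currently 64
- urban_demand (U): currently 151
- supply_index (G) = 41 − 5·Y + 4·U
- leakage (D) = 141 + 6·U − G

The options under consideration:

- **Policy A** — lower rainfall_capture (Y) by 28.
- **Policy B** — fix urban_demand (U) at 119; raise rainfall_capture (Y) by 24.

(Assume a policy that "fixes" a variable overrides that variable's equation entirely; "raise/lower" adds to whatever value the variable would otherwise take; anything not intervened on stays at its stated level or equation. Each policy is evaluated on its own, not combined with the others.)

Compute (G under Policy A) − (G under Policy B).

Policy A (Y − 28):
  Y = 64 − 28 = 36
  U = 151
  G = 41 − 5·36 + 4·151 = 465
Policy B (U := 119, Y + 24):
  Y = 64 + 24 = 88
  U = 119
  G = 41 − 5·88 + 4·119 = 77
G: 465 − 77 = 388

388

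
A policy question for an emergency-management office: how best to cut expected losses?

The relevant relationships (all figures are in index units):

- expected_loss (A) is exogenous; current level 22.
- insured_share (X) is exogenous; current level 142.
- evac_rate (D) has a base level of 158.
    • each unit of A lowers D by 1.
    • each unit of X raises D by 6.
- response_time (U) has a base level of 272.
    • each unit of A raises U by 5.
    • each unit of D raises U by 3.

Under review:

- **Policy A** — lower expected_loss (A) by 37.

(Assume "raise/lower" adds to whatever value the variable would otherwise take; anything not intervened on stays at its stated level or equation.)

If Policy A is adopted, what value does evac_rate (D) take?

Policy A (A − 37):
  A = 22 − 37 = -15
  X = 142
  D = 158 − (-15) + 6·142 = 1025

1025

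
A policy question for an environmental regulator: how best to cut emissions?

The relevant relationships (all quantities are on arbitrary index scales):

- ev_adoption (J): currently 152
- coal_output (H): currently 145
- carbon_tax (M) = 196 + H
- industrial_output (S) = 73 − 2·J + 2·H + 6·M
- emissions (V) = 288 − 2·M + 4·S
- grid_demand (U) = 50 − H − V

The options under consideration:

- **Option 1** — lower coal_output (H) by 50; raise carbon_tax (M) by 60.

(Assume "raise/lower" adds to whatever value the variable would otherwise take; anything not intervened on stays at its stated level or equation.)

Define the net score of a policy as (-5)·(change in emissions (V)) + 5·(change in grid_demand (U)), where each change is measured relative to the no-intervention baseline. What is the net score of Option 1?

2050

Baseline:
  J = 152
  H = 145
  M = 196 + 145 = 341
  S = 73 − 2·152 + 2·145 + 6·341 = 2105
  V = 288 − 2·341 + 4·2105 = 8026
  U = 50 − 145 − 8026 = -8121
Option 1 (H − 50, M + 60):
  J = 152
  H = 145 − 50 = 95
  M = 196 + 95 (+60 from intervention) = 351
  S = 73 − 2·152 + 2·95 + 6·351 = 2065
  V = 288 − 2·351 + 4·2065 = 7846
  U = 50 − 95 − 7846 = -7891
ΔV = 7846 − 8026 = -180; ΔU = -7891 − (-8121) = 230
Score = (-5)·(-180) + 5·230 = 2050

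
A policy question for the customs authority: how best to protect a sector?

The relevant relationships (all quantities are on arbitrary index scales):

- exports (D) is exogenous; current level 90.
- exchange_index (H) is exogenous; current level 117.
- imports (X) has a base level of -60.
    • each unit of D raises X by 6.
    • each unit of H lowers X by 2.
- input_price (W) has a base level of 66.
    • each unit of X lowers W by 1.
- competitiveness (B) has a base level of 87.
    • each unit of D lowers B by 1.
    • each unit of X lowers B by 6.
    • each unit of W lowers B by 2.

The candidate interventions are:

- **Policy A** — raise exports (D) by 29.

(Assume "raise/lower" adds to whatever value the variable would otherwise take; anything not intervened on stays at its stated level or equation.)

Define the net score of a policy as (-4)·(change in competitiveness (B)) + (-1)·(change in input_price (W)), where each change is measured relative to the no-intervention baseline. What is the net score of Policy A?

Baseline:
  D = 90
  H = 117
  X = -60 + 6·90 − 2·117 = 246
  W = 66 − 246 = -180
  B = 87 − 90 − 6·246 − 2·(-180) = -1119
Policy A (D + 29):
  D = 90 + 29 = 119
  H = 117
  X = -60 + 6·119 − 2·117 = 420
  W = 66 − 420 = -354
  B = 87 − 119 − 6·420 − 2·(-354) = -1844
ΔB = -1844 − (-1119) = -725; ΔW = -354 − (-180) = -174
Score = (-4)·(-725) + (-1)·(-174) = 3074

3074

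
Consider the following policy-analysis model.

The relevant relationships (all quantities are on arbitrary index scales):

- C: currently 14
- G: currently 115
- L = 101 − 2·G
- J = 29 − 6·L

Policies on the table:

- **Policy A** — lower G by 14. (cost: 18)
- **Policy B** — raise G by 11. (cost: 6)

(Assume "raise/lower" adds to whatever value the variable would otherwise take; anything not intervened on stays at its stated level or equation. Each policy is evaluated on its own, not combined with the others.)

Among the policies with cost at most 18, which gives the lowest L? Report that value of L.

Policy A (G − 14):
  G = 115 − 14 = 101
  L = 101 − 2·101 = -101
Policy B (G + 11):
  G = 115 + 11 = 126
  L = 101 − 2·126 = -151
Comparing — Policy A: L=-101, Policy B: L=-151. Lowest is -151 (Policy B).

-151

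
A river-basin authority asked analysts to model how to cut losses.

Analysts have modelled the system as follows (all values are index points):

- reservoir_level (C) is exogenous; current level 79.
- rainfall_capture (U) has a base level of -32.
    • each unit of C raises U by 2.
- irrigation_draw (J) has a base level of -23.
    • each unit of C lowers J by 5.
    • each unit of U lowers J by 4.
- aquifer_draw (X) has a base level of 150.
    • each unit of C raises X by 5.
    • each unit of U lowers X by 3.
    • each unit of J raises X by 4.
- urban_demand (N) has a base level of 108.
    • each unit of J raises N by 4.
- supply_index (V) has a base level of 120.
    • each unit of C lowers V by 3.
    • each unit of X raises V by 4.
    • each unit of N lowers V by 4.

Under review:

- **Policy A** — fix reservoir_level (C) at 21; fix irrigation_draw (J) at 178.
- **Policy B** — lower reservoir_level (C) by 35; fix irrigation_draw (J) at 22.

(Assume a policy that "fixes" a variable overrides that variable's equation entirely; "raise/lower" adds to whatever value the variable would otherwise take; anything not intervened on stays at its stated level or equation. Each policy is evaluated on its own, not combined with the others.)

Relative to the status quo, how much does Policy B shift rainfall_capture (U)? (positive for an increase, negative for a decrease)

-70

Baseline:
  C = 79
  U = -32 + 2·79 = 126
Policy B (C − 35, J := 22):
  C = 79 − 35 = 44
  U = -32 + 2·44 = 56
Change in U: 56 − 126 = -70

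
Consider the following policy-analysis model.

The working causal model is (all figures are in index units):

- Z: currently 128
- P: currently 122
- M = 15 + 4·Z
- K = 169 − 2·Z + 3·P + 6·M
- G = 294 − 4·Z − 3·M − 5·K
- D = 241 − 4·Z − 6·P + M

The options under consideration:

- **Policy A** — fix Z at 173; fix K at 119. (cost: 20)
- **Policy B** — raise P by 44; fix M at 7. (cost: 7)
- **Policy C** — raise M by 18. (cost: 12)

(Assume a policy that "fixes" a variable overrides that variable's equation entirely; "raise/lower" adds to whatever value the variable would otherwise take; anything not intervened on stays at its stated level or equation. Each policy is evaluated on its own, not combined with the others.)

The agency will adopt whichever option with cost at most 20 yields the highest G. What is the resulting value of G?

-2504

Policy A (Z := 173, K := 119):
  Z = 173
  P = 122
  M = 15 + 4·173 = 707
  K = 119
  G = 294 − 4·173 − 3·707 − 5·119 = -3114
Policy B (P + 44, M := 7):
  Z = 128
  P = 122 + 44 = 166
  M = 7
  K = 169 − 2·128 + 3·166 + 6·7 = 453
  G = 294 − 4·128 − 3·7 − 5·453 = -2504
Policy C (M + 18):
  Z = 128
  P = 122
  M = 15 + 4·128 (+18 from intervention) = 545
  K = 169 − 2·128 + 3·122 + 6·545 = 3549
  G = 294 − 4·128 − 3·545 − 5·3549 = -19598
Comparing — Policy A: G=-3114, Policy B: G=-2504, Policy C: G=-19598. Highest is -2504 (Policy B).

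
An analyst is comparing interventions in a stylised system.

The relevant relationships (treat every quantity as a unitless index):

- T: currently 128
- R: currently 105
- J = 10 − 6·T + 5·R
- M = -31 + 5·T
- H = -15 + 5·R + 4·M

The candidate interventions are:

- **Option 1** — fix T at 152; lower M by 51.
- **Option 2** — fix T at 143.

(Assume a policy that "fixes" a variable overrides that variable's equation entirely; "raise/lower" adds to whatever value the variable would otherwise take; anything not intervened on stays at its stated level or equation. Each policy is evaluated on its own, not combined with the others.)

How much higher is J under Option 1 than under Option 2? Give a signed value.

-54

Option 1 (T := 152, M − 51):
  T = 152
  R = 105
  J = 10 − 6·152 + 5·105 = -377
Option 2 (T := 143):
  T = 143
  R = 105
  J = 10 − 6·143 + 5·105 = -323
J: -377 − (-323) = -54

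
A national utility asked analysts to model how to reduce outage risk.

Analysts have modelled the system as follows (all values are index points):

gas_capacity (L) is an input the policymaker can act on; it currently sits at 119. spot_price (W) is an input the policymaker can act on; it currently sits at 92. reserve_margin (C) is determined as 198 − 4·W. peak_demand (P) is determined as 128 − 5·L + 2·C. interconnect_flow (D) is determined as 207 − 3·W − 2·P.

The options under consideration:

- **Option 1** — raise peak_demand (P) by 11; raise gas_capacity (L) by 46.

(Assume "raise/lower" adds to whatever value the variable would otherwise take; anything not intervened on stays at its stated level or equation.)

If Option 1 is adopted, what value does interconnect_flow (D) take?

Option 1 (P + 11, L + 46):
  L = 119 + 46 = 165
  W = 92
  C = 198 − 4·92 = -170
  P = 128 − 5·165 + 2·(-170) (+11 from intervention) = -1026
  D = 207 − 3·92 − 2·(-1026) = 1983

1983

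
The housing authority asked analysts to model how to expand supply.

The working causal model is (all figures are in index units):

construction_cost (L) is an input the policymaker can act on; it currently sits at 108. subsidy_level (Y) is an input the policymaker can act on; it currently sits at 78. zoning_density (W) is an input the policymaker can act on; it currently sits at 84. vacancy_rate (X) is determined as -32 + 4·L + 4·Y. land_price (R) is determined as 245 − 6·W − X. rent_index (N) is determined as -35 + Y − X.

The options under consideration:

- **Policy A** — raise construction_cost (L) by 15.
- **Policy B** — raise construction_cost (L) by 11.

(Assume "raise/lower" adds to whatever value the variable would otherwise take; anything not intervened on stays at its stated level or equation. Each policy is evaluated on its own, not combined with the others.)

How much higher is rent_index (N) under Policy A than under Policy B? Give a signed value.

-16

Policy A (L + 15):
  L = 108 + 15 = 123
  Y = 78
  X = -32 + 4·123 + 4·78 = 772
  N = -35 + 78 − 772 = -729
Policy B (L + 11):
  L = 108 + 11 = 119
  Y = 78
  X = -32 + 4·119 + 4·78 = 756
  N = -35 + 78 − 756 = -713
N: -729 − (-713) = -16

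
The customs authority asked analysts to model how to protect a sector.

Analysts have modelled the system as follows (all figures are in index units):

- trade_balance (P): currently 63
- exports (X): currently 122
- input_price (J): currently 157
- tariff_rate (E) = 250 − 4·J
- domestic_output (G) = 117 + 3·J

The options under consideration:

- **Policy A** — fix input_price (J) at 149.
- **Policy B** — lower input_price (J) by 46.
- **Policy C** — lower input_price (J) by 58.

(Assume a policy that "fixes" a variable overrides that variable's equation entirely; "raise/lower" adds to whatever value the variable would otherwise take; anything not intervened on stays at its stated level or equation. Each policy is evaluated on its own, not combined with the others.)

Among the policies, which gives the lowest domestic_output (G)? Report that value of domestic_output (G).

Policy A (J := 149):
  J = 149
  G = 117 + 3·149 = 564
Policy B (J − 46):
  J = 157 − 46 = 111
  G = 117 + 3·111 = 450
Policy C (J − 58):
  J = 157 − 58 = 99
  G = 117 + 3·99 = 414
Comparing — Policy A: G=564, Policy B: G=450, Policy C: G=414. Lowest is 414 (Policy C).

414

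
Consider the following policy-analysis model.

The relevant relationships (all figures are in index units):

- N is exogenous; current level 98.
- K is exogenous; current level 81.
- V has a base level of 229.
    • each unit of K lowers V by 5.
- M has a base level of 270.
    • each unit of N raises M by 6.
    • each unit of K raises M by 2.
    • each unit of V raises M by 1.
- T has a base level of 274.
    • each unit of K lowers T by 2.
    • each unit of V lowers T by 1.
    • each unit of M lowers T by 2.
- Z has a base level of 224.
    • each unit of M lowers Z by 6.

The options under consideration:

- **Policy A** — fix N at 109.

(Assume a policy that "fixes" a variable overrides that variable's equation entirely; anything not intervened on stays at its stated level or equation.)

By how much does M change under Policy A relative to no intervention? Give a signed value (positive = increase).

66

Baseline:
  N = 98
  K = 81
  V = 229 − 5·81 = -176
  M = 270 + 6·98 + 2·81 + (-176) = 844
Policy A (N := 109):
  N = 109
  K = 81
  V = 229 − 5·81 = -176
  M = 270 + 6·109 + 2·81 + (-176) = 910
Change in M: 910 − 844 = 66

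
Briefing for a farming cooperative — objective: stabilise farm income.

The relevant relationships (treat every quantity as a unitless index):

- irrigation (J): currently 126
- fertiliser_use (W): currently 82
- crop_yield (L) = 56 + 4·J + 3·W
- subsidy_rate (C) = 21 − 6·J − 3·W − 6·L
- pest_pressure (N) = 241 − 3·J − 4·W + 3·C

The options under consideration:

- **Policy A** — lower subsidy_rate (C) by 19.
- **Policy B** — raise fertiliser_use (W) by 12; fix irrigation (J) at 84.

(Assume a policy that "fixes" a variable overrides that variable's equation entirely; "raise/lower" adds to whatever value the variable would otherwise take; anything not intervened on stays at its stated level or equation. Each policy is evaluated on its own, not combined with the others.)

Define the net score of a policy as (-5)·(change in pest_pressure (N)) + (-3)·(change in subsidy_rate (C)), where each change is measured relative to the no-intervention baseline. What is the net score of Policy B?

-18534

Baseline:
  J = 126
  W = 82
  L = 56 + 4·126 + 3·82 = 806
  C = 21 − 6·126 − 3·82 − 6·806 = -5817
  N = 241 − 3·126 − 4·82 + 3·(-5817) = -17916
Policy B (W + 12, J := 84):
  J = 84
  W = 82 + 12 = 94
  L = 56 + 4·84 + 3·94 = 674
  C = 21 − 6·84 − 3·94 − 6·674 = -4809
  N = 241 − 3·84 − 4·94 + 3·(-4809) = -14814
ΔN = -14814 − (-17916) = 3102; ΔC = -4809 − (-5817) = 1008
Score = (-5)·3102 + (-3)·1008 = -18534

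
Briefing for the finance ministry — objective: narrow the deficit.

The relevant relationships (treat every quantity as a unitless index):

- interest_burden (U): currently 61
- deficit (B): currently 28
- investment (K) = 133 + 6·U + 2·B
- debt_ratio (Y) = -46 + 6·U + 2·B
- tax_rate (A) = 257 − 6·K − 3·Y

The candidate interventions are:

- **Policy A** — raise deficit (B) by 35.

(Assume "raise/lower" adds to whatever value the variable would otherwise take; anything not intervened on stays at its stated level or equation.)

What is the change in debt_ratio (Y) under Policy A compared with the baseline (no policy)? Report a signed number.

Baseline:
  U = 61
  B = 28
  Y = -46 + 6·61 + 2·28 = 376
Policy A (B + 35):
  U = 61
  B = 28 + 35 = 63
  Y = -46 + 6·61 + 2·63 = 446
Change in Y: 446 − 376 = 70

70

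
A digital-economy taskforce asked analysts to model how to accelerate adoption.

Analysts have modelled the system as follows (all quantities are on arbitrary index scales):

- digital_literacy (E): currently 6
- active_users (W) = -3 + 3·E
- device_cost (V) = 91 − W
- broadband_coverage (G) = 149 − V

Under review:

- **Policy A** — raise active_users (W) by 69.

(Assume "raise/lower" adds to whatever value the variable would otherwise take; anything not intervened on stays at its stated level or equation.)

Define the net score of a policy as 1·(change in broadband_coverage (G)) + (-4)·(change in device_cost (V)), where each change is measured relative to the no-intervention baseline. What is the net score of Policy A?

345

Baseline:
  E = 6
  W = -3 + 3·6 = 15
  V = 91 − 15 = 76
  G = 149 − 76 = 73
Policy A (W + 69):
  E = 6
  W = -3 + 3·6 (+69 from intervention) = 84
  V = 91 − 84 = 7
  G = 149 − 7 = 142
ΔG = 142 − 73 = 69; ΔV = 7 − 76 = -69
Score = 1·69 + (-4)·(-69) = 345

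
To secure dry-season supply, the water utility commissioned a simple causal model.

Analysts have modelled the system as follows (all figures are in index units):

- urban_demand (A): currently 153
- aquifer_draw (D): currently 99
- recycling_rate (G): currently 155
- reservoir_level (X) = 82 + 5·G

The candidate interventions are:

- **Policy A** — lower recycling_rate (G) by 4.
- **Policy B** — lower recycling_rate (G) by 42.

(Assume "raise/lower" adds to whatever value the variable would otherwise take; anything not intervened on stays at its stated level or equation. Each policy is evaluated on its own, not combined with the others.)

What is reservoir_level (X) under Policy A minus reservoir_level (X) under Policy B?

Policy A (G − 4):
  G = 155 − 4 = 151
  X = 82 + 5·151 = 837
Policy B (G − 42):
  G = 155 − 42 = 113
  X = 82 + 5·113 = 647
X: 837 − 647 = 190

190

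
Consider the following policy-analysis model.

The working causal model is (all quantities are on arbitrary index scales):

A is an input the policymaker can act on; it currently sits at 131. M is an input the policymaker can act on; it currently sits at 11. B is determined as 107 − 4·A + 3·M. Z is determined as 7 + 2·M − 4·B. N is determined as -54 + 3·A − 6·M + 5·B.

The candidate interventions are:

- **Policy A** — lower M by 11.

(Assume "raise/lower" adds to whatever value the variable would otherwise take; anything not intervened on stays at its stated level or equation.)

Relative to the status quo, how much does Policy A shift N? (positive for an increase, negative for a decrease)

-99

Baseline:
  A = 131
  M = 11
  B = 107 − 4·131 + 3·11 = -384
  N = -54 + 3·131 − 6·11 + 5·(-384) = -1647
Policy A (M − 11):
  A = 131
  M = 11 − 11 = 0
  B = 107 − 4·131 + 3·0 = -417
  N = -54 + 3·131 − 6·0 + 5·(-417) = -1746
Change in N: -1746 − (-1647) = -99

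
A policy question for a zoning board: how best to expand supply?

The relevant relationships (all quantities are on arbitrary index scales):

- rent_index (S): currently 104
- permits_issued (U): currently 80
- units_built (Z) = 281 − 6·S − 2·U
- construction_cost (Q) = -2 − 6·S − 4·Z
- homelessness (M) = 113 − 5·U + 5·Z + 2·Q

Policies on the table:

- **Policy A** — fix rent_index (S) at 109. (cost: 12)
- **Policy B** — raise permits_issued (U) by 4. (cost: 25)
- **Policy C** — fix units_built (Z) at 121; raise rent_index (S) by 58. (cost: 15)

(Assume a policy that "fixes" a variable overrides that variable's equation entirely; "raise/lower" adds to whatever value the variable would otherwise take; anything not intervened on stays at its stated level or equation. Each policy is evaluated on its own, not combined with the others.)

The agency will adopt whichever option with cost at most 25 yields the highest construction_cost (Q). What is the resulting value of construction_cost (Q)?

1476

Policy A (S := 109):
  S = 109
  U = 80
  Z = 281 − 6·109 − 2·80 = -533
  Q = -2 − 6·109 − 4·(-533) = 1476
Policy B (U + 4):
  S = 104
  U = 80 + 4 = 84
  Z = 281 − 6·104 − 2·84 = -511
  Q = -2 − 6·104 − 4·(-511) = 1418
Policy C (Z := 121, S + 58):
  S = 104 + 58 = 162
  U = 80
  Z = 121
  Q = -2 − 6·162 − 4·121 = -1458
Comparing — Policy A: Q=1476, Policy B: Q=1418, Policy C: Q=-1458. Highest is 1476 (Policy A).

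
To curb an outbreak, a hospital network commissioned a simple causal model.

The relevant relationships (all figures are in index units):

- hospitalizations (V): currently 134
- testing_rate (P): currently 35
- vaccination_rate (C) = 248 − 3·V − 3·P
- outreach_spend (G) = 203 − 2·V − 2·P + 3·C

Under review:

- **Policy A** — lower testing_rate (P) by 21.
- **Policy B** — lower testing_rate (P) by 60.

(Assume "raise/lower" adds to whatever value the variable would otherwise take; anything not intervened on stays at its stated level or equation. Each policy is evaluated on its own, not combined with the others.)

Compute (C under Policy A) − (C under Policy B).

Policy A (P − 21):
  V = 134
  P = 35 − 21 = 14
  C = 248 − 3·134 − 3·14 = -196
Policy B (P − 60):
  V = 134
  P = 35 − 60 = -25
  C = 248 − 3·134 − 3·(-25) = -79
C: -196 − (-79) = -117

-117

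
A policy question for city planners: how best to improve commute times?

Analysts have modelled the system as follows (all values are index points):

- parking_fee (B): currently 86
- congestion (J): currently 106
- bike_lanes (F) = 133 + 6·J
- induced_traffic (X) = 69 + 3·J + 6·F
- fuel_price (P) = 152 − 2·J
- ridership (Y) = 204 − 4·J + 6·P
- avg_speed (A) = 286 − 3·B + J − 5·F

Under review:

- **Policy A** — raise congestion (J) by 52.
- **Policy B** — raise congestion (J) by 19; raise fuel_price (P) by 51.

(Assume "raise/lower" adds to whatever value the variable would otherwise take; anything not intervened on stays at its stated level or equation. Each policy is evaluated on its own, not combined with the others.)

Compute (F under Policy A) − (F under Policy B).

198

Policy A (J + 52):
  J = 106 + 52 = 158
  F = 133 + 6·158 = 1081
Policy B (J + 19, P + 51):
  J = 106 + 19 = 125
  F = 133 + 6·125 = 883
F: 1081 − 883 = 198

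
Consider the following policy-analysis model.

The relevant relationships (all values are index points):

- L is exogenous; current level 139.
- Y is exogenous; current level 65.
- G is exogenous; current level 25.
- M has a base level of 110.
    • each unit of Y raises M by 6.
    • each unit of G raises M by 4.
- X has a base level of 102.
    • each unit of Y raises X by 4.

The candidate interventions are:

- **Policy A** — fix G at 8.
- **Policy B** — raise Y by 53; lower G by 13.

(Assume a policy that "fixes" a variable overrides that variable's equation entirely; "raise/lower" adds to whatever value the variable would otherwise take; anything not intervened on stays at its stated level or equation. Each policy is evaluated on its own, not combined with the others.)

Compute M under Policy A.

Policy A (G := 8):
  Y = 65
  G = 8
  M = 110 + 6·65 + 4·8 = 532

532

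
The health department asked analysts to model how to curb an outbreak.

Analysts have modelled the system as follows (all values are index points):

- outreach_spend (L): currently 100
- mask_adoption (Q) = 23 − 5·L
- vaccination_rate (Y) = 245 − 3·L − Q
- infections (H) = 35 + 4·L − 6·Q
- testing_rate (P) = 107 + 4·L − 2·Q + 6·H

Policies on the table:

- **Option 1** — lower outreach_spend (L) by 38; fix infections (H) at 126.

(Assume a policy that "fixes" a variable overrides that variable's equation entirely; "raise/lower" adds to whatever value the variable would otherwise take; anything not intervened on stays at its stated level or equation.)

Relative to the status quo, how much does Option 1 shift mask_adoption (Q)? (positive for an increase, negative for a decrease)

Baseline:
  L = 100
  Q = 23 − 5·100 = -477
Option 1 (L − 38, H := 126):
  L = 100 − 38 = 62
  Q = 23 − 5·62 = -287
Change in Q: -287 − (-477) = 190

190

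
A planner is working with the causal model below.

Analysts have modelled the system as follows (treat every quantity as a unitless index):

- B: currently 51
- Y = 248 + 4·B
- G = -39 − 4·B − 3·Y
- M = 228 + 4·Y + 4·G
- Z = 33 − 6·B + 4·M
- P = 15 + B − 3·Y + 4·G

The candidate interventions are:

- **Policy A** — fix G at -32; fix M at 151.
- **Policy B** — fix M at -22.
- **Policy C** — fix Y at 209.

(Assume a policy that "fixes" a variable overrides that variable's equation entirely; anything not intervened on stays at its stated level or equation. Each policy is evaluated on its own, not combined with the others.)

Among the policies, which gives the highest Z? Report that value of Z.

331

Policy A (G := -32, M := 151):
  B = 51
  Y = 248 + 4·51 = 452
  G = -32
  M = 151
  Z = 33 − 6·51 + 4·151 = 331
Policy B (M := -22):
  B = 51
  Y = 248 + 4·51 = 452
  G = -39 − 4·51 − 3·452 = -1599
  M = -22
  Z = 33 − 6·51 + 4·(-22) = -361
Policy C (Y := 209):
  B = 51
  Y = 209
  G = -39 − 4·51 − 3·209 = -870
  M = 228 + 4·209 + 4·(-870) = -2416
  Z = 33 − 6·51 + 4·(-2416) = -9937
Comparing — Policy A: Z=331, Policy B: Z=-361, Policy C: Z=-9937. Highest is 331 (Policy A).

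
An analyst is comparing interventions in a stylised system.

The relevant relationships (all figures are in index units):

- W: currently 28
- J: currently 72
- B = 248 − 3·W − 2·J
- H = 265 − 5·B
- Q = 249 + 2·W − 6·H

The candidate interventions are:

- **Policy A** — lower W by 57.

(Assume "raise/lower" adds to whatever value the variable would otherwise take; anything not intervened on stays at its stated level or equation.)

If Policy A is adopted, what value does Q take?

4331

Policy A (W − 57):
  W = 28 − 57 = -29
  J = 72
  B = 248 − 3·(-29) − 2·72 = 191
  H = 265 − 5·191 = -690
  Q = 249 + 2·(-29) − 6·(-690) = 4331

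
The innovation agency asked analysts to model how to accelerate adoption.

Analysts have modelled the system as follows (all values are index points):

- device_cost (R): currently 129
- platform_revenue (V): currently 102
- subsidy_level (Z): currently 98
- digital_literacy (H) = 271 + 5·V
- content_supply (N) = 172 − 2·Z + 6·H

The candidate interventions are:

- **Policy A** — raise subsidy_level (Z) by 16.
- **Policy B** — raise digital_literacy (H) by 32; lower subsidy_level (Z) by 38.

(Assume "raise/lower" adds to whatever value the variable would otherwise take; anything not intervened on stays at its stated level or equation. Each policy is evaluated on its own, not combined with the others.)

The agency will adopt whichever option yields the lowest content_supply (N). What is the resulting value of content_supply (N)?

Policy A (Z + 16):
  V = 102
  Z = 98 + 16 = 114
  H = 271 + 5·102 = 781
  N = 172 − 2·114 + 6·781 = 4630
Policy B (H + 32, Z − 38):
  V = 102
  Z = 98 − 38 = 60
  H = 271 + 5·102 (+32 from intervention) = 813
  N = 172 − 2·60 + 6·813 = 4930
Comparing — Policy A: N=4630, Policy B: N=4930. Lowest is 4630 (Policy A).

4630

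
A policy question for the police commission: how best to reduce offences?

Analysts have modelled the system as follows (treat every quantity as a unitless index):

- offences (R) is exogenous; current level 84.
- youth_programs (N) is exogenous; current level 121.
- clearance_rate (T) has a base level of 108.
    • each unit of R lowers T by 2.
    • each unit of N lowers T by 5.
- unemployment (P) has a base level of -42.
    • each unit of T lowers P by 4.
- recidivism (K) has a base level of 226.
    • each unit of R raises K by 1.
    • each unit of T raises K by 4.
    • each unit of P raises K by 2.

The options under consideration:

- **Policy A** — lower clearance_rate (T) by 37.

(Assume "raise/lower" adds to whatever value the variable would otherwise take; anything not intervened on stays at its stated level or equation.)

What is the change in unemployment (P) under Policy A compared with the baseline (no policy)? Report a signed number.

148

Baseline:
  R = 84
  N = 121
  T = 108 − 2·84 − 5·121 = -665
  P = -42 − 4·(-665) = 2618
Policy A (T − 37):
  R = 84
  N = 121
  T = 108 − 2·84 − 5·121 (−37 from intervention) = -702
  P = -42 − 4·(-702) = 2766
Change in P: 2766 − 2618 = 148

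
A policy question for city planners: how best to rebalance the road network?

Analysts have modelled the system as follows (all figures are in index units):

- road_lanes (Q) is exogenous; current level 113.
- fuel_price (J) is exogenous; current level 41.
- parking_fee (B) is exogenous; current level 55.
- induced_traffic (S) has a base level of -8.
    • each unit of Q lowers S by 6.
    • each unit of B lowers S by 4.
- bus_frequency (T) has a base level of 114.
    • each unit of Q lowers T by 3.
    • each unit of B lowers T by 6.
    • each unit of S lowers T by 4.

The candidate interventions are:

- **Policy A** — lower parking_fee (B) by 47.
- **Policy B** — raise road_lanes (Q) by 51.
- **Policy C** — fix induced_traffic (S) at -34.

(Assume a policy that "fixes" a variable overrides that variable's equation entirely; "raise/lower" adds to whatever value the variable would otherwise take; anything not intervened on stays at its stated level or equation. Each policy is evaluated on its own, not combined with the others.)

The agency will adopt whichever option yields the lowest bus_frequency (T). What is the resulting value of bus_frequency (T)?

-419

Policy A (B − 47):
  Q = 113
  B = 55 − 47 = 8
  S = -8 − 6·113 − 4·8 = -718
  T = 114 − 3·113 − 6·8 − 4·(-718) = 2599
Policy B (Q + 51):
  Q = 113 + 51 = 164
  B = 55
  S = -8 − 6·164 − 4·55 = -1212
  T = 114 − 3·164 − 6·55 − 4·(-1212) = 4140
Policy C (S := -34):
  Q = 113
  B = 55
  S = -34
  T = 114 − 3·113 − 6·55 − 4·(-34) = -419
Comparing — Policy A: T=2599, Policy B: T=4140, Policy C: T=-419. Lowest is -419 (Policy C).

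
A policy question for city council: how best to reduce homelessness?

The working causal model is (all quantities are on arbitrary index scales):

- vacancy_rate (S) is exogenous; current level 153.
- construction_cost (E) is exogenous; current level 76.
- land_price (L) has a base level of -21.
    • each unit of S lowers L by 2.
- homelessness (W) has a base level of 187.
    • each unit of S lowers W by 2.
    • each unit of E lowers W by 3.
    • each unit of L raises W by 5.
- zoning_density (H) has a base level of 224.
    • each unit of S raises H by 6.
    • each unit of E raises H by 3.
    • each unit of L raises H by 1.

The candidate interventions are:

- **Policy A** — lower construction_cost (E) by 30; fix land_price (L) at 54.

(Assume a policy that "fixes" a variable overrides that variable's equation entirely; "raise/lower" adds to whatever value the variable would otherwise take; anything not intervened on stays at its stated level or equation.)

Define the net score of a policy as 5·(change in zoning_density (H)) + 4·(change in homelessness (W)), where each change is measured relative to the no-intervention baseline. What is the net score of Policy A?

Baseline:
  S = 153
  E = 76
  L = -21 − 2·153 = -327
  W = 187 − 2·153 − 3·76 + 5·(-327) = -1982
  H = 224 + 6·153 + 3·76 + (-327) = 1043
Policy A (E − 30, L := 54):
  S = 153
  E = 76 − 30 = 46
  L = 54
  W = 187 − 2·153 − 3·46 + 5·54 = 13
  H = 224 + 6·153 + 3·46 + 54 = 1334
ΔH = 1334 − 1043 = 291; ΔW = 13 − (-1982) = 1995
Score = 5·291 + 4·1995 = 9435

9435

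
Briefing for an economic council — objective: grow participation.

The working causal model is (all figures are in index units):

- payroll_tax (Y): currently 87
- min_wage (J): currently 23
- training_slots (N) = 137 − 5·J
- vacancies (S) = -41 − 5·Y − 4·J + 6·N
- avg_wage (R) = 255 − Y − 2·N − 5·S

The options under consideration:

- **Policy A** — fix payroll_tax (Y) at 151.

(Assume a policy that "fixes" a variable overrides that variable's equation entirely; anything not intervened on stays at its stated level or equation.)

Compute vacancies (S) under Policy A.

-756

Policy A (Y := 151):
  Y = 151
  J = 23
  N = 137 − 5·23 = 22
  S = -41 − 5·151 − 4·23 + 6·22 = -756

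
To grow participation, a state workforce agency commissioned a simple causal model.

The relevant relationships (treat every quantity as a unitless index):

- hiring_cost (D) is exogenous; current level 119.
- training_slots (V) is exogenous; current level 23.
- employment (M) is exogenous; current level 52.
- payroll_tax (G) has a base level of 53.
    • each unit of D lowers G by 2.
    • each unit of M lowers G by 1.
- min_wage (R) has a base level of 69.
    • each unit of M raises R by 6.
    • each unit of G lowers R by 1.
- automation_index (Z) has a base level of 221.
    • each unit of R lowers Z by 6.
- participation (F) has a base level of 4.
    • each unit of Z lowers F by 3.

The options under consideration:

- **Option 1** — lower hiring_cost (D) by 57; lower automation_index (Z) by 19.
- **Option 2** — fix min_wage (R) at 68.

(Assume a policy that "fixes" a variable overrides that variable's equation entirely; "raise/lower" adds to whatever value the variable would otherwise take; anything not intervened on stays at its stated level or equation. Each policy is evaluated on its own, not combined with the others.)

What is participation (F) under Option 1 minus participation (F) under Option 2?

7905

Option 1 (D − 57, Z − 19):
  D = 119 − 57 = 62
  M = 52
  G = 53 − 2·62 − 52 = -123
  R = 69 + 6·52 − (-123) = 504
  Z = 221 − 6·504 (−19 from intervention) = -2822
  F = 4 − 3·(-2822) = 8470
Option 2 (R := 68):
  D = 119
  M = 52
  G = 53 − 2·119 − 52 = -237
  R = 68
  Z = 221 − 6·68 = -187
  F = 4 − 3·(-187) = 565
F: 8470 − 565 = 7905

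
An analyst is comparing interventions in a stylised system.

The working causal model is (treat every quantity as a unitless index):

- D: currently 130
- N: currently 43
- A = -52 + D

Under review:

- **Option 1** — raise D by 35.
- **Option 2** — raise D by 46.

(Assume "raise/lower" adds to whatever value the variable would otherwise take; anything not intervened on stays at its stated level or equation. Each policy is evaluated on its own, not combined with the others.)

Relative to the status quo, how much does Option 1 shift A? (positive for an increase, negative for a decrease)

35

Baseline:
  D = 130
  A = -52 + 130 = 78
Option 1 (D + 35):
  D = 130 + 35 = 165
  A = -52 + 165 = 113
Change in A: 113 − 78 = 35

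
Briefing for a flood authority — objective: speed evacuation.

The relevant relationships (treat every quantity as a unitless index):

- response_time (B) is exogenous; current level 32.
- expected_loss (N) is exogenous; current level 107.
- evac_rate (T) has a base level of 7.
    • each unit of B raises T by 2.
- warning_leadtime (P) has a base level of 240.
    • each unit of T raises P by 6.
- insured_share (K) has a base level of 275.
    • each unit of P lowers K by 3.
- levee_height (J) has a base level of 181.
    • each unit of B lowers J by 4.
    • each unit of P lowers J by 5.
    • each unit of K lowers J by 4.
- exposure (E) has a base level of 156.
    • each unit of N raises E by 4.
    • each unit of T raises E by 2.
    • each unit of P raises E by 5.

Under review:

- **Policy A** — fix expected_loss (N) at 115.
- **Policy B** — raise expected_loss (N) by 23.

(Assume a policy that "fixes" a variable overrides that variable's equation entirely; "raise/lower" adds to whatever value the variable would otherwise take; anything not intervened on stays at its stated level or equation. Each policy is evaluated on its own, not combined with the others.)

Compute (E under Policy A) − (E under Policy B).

-60

Policy A (N := 115):
  B = 32
  N = 115
  T = 7 + 2·32 = 71
  P = 240 + 6·71 = 666
  E = 156 + 4·115 + 2·71 + 5·666 = 4088
Policy B (N + 23):
  B = 32
  N = 107 + 23 = 130
  T = 7 + 2·32 = 71
  P = 240 + 6·71 = 666
  E = 156 + 4·130 + 2·71 + 5·666 = 4148
E: 4088 − 4148 = -60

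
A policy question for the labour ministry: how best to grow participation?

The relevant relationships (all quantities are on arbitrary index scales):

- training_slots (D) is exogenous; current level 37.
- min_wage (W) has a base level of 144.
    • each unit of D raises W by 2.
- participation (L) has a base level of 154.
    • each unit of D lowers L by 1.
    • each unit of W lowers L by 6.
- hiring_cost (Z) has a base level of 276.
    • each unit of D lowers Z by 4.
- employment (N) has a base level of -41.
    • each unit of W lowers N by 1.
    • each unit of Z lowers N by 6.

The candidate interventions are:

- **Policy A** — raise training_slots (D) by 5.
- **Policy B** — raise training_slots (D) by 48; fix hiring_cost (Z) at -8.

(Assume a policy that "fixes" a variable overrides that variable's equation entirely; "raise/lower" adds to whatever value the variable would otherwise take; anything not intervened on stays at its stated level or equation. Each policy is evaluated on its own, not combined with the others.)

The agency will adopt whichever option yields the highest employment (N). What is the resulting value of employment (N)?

-307

Policy A (D + 5):
  D = 37 + 5 = 42
  W = 144 + 2·42 = 228
  Z = 276 − 4·42 = 108
  N = -41 − 228 − 6·108 = -917
Policy B (D + 48, Z := -8):
  D = 37 + 48 = 85
  W = 144 + 2·85 = 314
  Z = -8
  N = -41 − 314 − 6·(-8) = -307
Comparing — Policy A: N=-917, Policy B: N=-307. Highest is -307 (Policy B).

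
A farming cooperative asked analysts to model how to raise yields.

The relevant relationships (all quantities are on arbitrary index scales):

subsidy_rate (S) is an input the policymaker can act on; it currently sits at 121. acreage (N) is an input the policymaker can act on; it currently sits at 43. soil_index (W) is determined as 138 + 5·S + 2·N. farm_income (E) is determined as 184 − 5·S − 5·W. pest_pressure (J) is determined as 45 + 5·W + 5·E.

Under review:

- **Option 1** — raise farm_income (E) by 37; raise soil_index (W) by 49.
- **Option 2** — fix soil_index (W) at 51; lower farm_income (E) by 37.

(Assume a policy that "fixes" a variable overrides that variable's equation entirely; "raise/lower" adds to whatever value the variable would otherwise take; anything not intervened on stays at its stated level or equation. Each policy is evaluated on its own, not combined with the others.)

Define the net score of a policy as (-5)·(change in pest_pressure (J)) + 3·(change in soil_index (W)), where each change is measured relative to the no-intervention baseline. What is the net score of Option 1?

4122

Baseline:
  S = 121
  N = 43
  W = 138 + 5·121 + 2·43 = 829
  E = 184 − 5·121 − 5·829 = -4566
  J = 45 + 5·829 + 5·(-4566) = -18640
Option 1 (E + 37, W + 49):
  S = 121
  N = 43
  W = 138 + 5·121 + 2·43 (+49 from intervention) = 878
  E = 184 − 5·121 − 5·878 (+37 from intervention) = -4774
  J = 45 + 5·878 + 5·(-4774) = -19435
ΔJ = -19435 − (-18640) = -795; ΔW = 878 − 829 = 49
Score = (-5)·(-795) + 3·49 = 4122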